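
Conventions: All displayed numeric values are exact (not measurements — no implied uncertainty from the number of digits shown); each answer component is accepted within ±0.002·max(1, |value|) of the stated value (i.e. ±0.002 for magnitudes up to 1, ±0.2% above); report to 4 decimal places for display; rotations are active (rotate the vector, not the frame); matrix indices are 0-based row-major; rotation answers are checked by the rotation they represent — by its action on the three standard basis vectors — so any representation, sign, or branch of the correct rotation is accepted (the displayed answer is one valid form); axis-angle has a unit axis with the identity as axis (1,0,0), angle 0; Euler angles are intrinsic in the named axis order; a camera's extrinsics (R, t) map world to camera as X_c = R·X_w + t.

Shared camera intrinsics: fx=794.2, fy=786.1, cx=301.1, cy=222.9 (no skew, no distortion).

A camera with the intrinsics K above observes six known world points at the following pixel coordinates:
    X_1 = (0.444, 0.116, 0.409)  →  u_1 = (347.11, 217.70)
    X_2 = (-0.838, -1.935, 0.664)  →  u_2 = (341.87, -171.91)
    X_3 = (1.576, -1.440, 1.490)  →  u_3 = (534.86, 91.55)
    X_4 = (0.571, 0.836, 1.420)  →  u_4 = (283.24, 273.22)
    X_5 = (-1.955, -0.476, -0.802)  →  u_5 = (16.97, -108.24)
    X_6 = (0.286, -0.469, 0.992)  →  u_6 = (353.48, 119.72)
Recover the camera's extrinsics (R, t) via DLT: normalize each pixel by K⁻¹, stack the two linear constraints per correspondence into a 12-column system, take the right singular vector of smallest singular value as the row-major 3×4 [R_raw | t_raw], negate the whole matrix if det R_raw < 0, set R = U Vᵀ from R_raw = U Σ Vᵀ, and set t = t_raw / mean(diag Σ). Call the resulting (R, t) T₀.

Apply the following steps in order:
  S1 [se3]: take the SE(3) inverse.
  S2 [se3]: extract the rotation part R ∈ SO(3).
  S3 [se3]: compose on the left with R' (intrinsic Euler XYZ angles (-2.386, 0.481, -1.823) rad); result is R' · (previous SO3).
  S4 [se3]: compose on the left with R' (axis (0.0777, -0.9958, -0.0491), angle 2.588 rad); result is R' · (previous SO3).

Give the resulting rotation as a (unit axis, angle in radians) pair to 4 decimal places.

source (pnp_recover): camera pose = R=[0.8368 -0.5196 -0.1723; 0.4782 0.8470 -0.2321; 0.2665 0.1118 0.9573], t=(0.0600, -0.2500, 4.6703)
after S1 (invert_se3): R=[0.8368 0.4782 0.2665; -0.5196 0.8470 0.1118; -0.1723 -0.2321 0.9573], t=(-1.1753, -0.2793, -4.5187)
after S2 (rot_of_se3): [0.8368 0.4782 0.2665; -0.5196 0.8470 0.1118; -0.1723 -0.2321 0.9573]
after S3 (compose_so3): [-0.7109 0.5140 0.4800; 0.6166 0.1275 0.7769; 0.3382 0.8483 -0.4076]
after S4 (compose_so3): [0.3451 -0.8965 -0.2779; 0.7439 0.0807 0.6634; -0.5723 -0.4356 0.6948]

rotation (axis_angle) = ((-0.5505, 0.1475, 0.8217), 1.5105)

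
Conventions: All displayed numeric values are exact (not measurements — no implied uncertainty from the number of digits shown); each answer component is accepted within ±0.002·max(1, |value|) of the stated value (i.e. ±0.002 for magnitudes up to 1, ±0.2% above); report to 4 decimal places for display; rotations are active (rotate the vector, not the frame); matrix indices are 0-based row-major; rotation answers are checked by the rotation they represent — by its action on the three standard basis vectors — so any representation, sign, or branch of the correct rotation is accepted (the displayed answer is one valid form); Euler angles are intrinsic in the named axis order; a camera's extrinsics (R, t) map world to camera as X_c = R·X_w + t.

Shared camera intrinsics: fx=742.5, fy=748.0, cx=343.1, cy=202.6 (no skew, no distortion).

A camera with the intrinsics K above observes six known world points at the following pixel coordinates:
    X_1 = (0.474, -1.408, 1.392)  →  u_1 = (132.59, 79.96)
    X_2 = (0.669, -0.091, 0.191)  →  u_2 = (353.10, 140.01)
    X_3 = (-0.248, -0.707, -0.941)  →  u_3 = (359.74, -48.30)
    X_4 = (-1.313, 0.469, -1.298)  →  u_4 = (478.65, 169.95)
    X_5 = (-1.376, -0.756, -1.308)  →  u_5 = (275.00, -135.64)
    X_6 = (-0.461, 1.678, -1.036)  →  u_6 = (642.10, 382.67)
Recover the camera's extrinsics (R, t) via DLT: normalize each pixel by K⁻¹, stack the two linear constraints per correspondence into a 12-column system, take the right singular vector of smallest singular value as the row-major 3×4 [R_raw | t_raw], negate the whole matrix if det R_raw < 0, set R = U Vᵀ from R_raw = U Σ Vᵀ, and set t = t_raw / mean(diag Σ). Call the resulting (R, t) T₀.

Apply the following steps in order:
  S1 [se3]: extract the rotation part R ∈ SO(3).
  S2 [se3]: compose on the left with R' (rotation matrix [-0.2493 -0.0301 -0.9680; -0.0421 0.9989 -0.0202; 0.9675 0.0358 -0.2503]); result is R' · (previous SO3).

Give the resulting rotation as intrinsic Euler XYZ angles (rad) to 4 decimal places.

rotation (euler_xyz) = (-2.5894, -0.3802, 3.0062)

source (pnp_recover): camera pose = R=[0.4767 0.5409 -0.6929; -0.2711 0.8403 0.4694; 0.8362 -0.0359 0.5473], t=(-0.0700, -0.2500, 4.3301)
after S1 (rot_of_se3): [0.4767 0.5409 -0.6929; -0.2711 0.8403 0.4694; 0.8362 -0.0359 0.5473]
after S2 (compose_so3): [-0.9201 -0.1254 -0.3711; -0.3078 0.8173 0.4871; 0.2423 0.5624 -0.7906]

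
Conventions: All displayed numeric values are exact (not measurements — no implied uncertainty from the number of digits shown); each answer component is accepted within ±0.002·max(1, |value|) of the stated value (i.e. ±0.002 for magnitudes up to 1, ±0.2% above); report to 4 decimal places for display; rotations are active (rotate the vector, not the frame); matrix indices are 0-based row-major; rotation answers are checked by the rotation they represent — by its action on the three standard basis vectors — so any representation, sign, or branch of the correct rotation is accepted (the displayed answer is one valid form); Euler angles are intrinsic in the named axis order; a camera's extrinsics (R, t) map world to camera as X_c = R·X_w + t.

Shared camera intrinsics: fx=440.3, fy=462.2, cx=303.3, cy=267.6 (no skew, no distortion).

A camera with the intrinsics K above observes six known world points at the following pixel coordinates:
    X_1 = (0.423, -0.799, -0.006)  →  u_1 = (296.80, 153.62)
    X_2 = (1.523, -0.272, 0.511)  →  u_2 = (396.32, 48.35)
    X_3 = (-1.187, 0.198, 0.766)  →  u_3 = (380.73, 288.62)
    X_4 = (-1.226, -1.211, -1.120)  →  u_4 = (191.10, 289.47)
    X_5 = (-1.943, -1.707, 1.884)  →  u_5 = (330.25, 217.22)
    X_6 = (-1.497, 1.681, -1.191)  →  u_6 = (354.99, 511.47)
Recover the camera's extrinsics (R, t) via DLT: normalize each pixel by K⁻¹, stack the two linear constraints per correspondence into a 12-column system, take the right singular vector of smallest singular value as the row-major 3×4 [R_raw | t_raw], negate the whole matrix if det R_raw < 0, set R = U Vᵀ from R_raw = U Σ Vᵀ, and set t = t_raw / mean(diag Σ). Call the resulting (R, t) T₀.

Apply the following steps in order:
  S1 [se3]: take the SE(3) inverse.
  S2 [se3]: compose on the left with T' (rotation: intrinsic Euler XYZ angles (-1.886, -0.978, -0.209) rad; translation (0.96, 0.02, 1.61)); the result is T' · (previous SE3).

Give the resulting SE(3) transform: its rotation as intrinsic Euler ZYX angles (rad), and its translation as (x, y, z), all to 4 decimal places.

rotation (euler_zyx) = (2.4494, 0.9044, -0.8650), translation = (5.0758, 0.7029, -0.0049)

source (pnp_recover): camera pose = R=[0.1122 0.6627 0.7404; -0.6854 0.5912 -0.4252; -0.7195 -0.4597 0.5205], t=(0.4200, -0.3500, 4.4402)
after S1 (invert_se3): R=[0.1122 -0.6854 -0.7195; 0.6627 0.5912 -0.4597; 0.7404 -0.4252 0.5205], t=(2.9077, 1.9698, -2.7712)
after S2 (compose_se3): R=[-0.4759 0.0466 -0.8783; 0.3945 -0.8812 -0.2606; -0.7860 -0.4705 0.4010], t=(5.0758, 0.7029, -0.0049)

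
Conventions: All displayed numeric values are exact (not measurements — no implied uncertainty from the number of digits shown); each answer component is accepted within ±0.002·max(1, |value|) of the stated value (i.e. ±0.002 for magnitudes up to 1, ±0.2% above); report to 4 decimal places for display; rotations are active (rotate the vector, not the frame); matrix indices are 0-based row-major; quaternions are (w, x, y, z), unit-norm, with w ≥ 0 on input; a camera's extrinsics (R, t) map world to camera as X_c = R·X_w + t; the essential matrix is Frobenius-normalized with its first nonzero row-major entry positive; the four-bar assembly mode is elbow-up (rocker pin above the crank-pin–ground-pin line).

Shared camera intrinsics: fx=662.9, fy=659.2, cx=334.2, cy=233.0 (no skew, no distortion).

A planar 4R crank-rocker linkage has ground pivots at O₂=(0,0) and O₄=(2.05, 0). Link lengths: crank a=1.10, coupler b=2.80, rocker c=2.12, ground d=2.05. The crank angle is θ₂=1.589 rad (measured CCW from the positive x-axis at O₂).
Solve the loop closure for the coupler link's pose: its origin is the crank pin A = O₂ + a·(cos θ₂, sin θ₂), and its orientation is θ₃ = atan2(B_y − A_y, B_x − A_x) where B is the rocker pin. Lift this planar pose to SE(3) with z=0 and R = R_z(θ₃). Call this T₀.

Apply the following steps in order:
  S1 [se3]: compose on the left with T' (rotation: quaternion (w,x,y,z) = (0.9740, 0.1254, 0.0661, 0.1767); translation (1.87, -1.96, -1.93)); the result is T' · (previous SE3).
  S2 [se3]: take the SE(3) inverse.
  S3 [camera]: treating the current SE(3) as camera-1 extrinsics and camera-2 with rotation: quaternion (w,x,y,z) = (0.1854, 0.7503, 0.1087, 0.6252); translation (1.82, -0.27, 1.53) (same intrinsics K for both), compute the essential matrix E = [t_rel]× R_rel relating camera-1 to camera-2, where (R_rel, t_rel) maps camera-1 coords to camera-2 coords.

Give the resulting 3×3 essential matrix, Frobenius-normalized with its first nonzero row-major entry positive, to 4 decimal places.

matrix = [0.4840 0.4869 -0.1071; -0.0541 0.1023 0.6174; -0.0746 -0.1579 -0.3034]

source (fourbar_fk): coupler pose = R=[0.9416 -0.3368 0.0000; 0.3368 0.9416 0.0000; 0.0000 0.0000 1.0000], t=(-0.0200, 1.0998, 0.0000)
after S1 (compose_se3): R=[0.7642 -0.6213 0.1731; 0.6449 0.7316 -0.2209; 0.0106 0.2804 0.9598], t=(1.4911, -0.9707, -1.6340)
after S2 (invert_se3): R=[0.7642 0.6449 0.0106; -0.6213 0.7316 0.2804; 0.1731 -0.2209 0.9598], t=(-0.4961, 2.0949, 1.0958)
after S3 (essential): [0.4840 0.4869 -0.1071; -0.0541 0.1023 0.6174; -0.0746 -0.1579 -0.3034]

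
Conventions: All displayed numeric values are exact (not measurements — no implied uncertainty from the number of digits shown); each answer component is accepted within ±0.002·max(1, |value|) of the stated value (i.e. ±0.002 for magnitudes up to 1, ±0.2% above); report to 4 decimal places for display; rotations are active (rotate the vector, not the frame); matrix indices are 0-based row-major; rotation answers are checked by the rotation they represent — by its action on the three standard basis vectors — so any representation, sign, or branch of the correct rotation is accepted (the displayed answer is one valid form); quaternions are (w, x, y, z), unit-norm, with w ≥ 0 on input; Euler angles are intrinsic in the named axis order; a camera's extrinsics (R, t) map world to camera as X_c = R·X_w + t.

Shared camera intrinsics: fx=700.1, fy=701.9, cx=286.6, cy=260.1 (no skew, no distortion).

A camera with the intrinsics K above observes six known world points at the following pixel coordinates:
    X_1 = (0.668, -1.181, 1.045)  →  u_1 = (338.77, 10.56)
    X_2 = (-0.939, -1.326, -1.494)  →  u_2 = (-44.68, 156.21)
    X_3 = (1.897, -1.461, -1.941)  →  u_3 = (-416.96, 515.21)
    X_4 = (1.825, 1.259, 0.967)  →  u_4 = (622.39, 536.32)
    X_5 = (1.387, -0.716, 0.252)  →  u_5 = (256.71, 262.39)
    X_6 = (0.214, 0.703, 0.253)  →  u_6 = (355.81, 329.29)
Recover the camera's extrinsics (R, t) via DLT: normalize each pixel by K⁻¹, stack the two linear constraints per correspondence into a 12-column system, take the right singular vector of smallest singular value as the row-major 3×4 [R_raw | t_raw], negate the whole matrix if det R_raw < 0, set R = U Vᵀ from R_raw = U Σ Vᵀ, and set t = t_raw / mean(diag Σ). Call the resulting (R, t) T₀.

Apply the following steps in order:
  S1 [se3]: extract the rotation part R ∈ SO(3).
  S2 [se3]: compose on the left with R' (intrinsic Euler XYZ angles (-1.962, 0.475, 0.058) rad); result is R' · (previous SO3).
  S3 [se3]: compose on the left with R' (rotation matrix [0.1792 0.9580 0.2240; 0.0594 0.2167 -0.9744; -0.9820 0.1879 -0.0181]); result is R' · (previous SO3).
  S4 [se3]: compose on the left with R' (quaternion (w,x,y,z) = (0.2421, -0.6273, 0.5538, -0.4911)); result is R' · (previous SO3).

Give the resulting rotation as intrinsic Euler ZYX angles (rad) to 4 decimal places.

rotation (euler_zyx) = (1.3226, 0.3358, -0.4947)

source (pnp_recover): camera pose = R=[0.1367 0.5053 0.8521; 0.4934 0.7111 -0.5009; -0.8590 0.4889 -0.1521], t=(-0.1600, -0.0400, 4.3300)
after S1 (rot_of_se3): [0.1367 0.5053 0.8521; 0.4934 0.7111 -0.5009; -0.8590 0.4889 -0.1521]
after S2 (compose_so3): [-0.2969 0.6355 0.7127; -0.9426 -0.0758 -0.3251; -0.1526 -0.7684 0.6215]
after S3 (compose_so3): [-0.9904 -0.1308 -0.0445; -0.0732 0.7701 -0.6338; 0.1172 -0.6244 -0.7722]
after S4 (compose_so3): [0.2319 -0.8916 -0.3890; 0.9152 0.0646 0.3977; -0.3295 -0.4483 0.8310]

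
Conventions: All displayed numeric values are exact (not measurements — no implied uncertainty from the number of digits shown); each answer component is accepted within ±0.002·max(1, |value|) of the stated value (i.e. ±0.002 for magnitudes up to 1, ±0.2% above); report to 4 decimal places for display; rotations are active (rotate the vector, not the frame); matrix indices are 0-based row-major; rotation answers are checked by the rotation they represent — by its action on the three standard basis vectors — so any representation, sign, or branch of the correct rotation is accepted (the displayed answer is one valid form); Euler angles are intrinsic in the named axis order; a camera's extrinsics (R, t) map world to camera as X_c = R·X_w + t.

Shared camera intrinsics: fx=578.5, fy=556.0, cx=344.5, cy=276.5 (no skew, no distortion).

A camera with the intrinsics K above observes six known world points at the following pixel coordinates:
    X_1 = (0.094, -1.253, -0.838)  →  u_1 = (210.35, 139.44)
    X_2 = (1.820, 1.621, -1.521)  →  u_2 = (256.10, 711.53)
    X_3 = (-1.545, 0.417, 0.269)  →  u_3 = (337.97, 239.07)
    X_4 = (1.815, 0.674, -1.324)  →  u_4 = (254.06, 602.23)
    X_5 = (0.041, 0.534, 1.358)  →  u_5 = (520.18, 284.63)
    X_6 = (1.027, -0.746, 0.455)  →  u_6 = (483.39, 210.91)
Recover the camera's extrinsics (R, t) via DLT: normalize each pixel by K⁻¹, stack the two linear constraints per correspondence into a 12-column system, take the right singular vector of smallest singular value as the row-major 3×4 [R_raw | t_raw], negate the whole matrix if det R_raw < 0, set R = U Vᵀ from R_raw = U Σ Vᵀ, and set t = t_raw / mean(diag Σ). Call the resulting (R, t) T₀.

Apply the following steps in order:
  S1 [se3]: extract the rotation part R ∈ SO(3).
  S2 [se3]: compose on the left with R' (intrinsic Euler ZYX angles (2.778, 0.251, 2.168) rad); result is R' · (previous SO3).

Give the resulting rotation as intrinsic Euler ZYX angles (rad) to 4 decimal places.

source (pnp_recover): camera pose = R=[0.3215 0.1382 0.9368; 0.4188 0.8665 -0.2715; -0.8493 0.4796 0.2207], t=(0.1200, -0.0399, 4.3501)
after S1 (rot_of_se3): [0.3215 0.1382 0.9368; 0.4188 0.8665 -0.2715; -0.8493 0.4796 0.2207]
after S2 (compose_so3): [-0.6483 0.0855 -0.7566; -0.2527 0.9132 0.3198; 0.7182 0.3985 -0.5704]

rotation (euler_zyx) = (-2.7698, -0.8013, 2.5317)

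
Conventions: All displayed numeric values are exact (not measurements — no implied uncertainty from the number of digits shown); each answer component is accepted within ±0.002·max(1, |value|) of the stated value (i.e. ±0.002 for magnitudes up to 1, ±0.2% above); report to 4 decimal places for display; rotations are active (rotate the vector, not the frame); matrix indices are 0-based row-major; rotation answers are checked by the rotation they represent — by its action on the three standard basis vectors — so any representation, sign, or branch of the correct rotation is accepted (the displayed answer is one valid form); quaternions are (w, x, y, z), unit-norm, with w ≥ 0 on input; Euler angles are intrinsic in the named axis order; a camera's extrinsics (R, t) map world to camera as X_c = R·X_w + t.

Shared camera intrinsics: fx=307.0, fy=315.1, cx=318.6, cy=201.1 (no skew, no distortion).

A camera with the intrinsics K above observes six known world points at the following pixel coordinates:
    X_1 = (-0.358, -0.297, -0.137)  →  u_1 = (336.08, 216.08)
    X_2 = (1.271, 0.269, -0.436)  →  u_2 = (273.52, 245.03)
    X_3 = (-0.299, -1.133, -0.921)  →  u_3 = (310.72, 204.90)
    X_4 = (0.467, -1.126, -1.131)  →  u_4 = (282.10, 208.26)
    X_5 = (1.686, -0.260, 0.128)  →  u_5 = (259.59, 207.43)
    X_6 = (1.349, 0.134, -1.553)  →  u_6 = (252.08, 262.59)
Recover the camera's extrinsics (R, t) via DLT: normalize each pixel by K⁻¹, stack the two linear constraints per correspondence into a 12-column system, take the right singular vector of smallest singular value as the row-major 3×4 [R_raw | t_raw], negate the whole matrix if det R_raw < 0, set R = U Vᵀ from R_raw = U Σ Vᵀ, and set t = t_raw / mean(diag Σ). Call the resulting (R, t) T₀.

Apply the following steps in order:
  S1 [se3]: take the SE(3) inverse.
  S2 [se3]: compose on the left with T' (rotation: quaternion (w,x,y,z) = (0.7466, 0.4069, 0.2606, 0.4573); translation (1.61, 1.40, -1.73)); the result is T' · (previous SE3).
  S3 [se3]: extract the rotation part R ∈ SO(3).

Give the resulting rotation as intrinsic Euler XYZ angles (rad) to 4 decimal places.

source (pnp_recover): camera pose = R=[-0.8455 0.2623 0.4651; -0.0540 0.8246 -0.5632; -0.5313 -0.5012 -0.6830], t=(0.2600, 0.5000, 6.9590)
after S1 (invert_se3): R=[-0.8455 -0.0540 -0.5313; 0.2623 0.8246 -0.5012; 0.4651 -0.5632 -0.6830], t=(3.9438, 3.0077, 4.9137)
after S2 (compose_se3): R=[-0.1464 -0.8410 -0.5209; -0.8626 0.3663 -0.3489; 0.4842 0.3983 -0.7791], t=(5.6935, 3.8689, 3.3666)
after S3 (rot_of_se3): [-0.1464 -0.8410 -0.5209; -0.8626 0.3663 -0.3489; 0.4842 0.3983 -0.7791]

rotation (euler_xyz) = (2.7206, -0.5479, 1.7432)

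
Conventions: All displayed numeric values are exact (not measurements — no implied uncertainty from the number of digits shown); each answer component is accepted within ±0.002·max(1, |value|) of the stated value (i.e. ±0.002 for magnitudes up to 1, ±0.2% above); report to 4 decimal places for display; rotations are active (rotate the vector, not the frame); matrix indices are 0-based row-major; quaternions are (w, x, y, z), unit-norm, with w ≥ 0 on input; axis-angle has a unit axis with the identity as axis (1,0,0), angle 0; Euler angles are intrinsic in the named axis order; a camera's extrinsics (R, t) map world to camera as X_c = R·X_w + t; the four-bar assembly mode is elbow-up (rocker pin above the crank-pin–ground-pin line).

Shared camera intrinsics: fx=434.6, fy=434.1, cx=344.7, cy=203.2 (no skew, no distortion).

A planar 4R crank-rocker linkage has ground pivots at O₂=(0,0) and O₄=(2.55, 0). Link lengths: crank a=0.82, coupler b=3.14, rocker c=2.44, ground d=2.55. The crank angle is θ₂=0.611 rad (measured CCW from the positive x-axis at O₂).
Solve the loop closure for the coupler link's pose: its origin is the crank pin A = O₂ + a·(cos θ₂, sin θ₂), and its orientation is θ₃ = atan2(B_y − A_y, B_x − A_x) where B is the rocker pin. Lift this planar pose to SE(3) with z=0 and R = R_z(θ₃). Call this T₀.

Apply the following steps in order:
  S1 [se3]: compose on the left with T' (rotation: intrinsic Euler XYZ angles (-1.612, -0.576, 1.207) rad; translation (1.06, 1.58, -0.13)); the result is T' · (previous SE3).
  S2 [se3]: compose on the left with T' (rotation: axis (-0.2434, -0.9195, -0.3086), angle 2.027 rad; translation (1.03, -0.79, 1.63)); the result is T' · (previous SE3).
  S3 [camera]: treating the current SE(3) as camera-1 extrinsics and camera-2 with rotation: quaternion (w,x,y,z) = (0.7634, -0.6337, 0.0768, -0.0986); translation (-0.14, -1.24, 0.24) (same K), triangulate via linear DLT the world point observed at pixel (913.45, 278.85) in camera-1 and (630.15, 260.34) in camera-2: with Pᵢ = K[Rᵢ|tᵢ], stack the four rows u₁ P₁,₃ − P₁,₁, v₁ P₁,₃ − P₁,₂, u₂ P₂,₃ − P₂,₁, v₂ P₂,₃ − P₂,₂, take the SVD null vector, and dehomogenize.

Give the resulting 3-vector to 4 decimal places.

result = (0.9049, -1.1674, 1.9987)

source (fourbar_fk): coupler pose = R=[0.7994 -0.6007 0.0000; 0.6007 0.7994 0.0000; 0.0000 0.0000 1.0000], t=(0.6716, 0.4704, 0.0000)
after S1 (compose_se3): R=[-0.2323 -0.8058 -0.5447; -0.1903 -0.5115 0.8379; -0.9539 0.2983 -0.0345], t=(0.8917, 1.4381, -0.9199)
after S2 (compose_se3): R=[0.6526 -0.2344 0.7205; -0.7568 -0.2471 0.6051; 0.0362 -0.9402 -0.3387], t=(2.2352, -0.2086, 3.0152)
after S3 (triangulate): (0.9049, -1.1674, 1.9987)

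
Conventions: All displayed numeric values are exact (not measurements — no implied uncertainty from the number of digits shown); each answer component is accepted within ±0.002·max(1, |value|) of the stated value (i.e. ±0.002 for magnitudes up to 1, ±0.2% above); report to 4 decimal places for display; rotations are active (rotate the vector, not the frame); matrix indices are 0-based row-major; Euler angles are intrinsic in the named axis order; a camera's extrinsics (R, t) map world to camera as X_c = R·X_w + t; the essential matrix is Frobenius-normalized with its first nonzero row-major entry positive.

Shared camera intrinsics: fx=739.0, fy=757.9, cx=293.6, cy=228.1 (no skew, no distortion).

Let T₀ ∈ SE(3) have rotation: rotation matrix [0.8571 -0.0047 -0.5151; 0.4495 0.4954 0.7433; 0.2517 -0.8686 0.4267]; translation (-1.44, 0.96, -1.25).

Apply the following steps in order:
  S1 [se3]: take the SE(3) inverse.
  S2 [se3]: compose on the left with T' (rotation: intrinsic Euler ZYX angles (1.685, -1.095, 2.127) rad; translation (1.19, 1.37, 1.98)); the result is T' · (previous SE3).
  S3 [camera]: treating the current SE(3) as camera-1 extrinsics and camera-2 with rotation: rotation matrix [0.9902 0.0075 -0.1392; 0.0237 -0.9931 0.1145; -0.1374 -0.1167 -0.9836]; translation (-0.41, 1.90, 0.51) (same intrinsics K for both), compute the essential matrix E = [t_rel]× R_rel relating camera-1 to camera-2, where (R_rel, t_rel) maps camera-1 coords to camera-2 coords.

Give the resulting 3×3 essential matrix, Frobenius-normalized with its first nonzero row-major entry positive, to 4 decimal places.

matrix = [0.4312 -0.3317 0.1864; -0.1014 -0.4171 0.3885; 0.5367 0.0806 -0.1989]

after S1 (invert_se3): R=[0.8571 0.4495 0.2517; -0.0047 0.4954 -0.8686; -0.5151 0.7433 0.4267], t=(1.1173, -1.5682, -0.9220)
after S2 (compose_se3): R=[-0.4547 0.8664 -0.2063; 0.1032 0.2813 0.9540; 0.8846 0.4125 -0.2174], t=(-0.5544, 2.4412, 2.5862)
after S3 (essential): [0.4312 -0.3317 0.1864; -0.1014 -0.4171 0.3885; 0.5367 0.0806 -0.1989]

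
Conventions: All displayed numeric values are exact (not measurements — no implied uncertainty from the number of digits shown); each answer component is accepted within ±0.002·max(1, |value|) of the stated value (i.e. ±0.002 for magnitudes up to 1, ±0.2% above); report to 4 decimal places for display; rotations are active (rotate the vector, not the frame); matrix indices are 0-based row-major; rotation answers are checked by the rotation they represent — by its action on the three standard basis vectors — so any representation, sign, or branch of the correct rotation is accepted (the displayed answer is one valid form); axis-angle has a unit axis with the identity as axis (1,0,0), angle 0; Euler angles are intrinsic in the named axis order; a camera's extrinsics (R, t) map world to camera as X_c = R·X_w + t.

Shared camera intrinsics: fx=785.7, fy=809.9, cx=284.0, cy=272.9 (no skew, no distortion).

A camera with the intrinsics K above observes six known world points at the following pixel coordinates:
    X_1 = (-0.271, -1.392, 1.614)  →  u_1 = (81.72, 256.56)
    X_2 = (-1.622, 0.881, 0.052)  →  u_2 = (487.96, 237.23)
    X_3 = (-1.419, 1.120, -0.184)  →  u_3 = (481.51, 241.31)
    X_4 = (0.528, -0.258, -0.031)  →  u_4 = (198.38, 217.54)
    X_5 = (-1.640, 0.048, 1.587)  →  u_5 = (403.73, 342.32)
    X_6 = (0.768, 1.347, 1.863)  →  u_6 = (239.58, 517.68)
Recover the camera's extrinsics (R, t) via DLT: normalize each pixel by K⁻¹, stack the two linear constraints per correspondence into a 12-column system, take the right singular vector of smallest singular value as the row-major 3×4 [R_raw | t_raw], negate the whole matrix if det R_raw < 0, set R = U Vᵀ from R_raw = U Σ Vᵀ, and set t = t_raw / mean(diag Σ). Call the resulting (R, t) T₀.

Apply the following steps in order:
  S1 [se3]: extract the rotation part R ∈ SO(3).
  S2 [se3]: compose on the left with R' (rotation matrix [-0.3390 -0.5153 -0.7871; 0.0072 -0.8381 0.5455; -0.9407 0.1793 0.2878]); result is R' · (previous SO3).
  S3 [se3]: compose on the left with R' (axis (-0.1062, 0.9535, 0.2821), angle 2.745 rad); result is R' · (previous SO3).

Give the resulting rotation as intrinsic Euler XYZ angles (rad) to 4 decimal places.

rotation (euler_xyz) = (2.3244, 0.2028, -0.9474)

source (pnp_recover): camera pose = R=[-0.7540 0.6146 -0.2320; 0.2540 0.5985 0.7598; 0.6058 0.5139 -0.6074], t=(-0.1901, -0.4200, 6.5803)
after S1 (rot_of_se3): [-0.7540 0.6146 -0.2320; 0.2540 0.5985 0.7598; 0.6058 0.5139 -0.6074]
after S2 (compose_so3): [-0.3521 -0.9213 0.1652; 0.1122 -0.2168 -0.9698; 0.9292 -0.3229 0.1797]
after S3 (compose_so3): [0.5718 0.7953 0.2014; 0.6413 -0.2802 -0.7143; -0.5116 0.5376 -0.6703]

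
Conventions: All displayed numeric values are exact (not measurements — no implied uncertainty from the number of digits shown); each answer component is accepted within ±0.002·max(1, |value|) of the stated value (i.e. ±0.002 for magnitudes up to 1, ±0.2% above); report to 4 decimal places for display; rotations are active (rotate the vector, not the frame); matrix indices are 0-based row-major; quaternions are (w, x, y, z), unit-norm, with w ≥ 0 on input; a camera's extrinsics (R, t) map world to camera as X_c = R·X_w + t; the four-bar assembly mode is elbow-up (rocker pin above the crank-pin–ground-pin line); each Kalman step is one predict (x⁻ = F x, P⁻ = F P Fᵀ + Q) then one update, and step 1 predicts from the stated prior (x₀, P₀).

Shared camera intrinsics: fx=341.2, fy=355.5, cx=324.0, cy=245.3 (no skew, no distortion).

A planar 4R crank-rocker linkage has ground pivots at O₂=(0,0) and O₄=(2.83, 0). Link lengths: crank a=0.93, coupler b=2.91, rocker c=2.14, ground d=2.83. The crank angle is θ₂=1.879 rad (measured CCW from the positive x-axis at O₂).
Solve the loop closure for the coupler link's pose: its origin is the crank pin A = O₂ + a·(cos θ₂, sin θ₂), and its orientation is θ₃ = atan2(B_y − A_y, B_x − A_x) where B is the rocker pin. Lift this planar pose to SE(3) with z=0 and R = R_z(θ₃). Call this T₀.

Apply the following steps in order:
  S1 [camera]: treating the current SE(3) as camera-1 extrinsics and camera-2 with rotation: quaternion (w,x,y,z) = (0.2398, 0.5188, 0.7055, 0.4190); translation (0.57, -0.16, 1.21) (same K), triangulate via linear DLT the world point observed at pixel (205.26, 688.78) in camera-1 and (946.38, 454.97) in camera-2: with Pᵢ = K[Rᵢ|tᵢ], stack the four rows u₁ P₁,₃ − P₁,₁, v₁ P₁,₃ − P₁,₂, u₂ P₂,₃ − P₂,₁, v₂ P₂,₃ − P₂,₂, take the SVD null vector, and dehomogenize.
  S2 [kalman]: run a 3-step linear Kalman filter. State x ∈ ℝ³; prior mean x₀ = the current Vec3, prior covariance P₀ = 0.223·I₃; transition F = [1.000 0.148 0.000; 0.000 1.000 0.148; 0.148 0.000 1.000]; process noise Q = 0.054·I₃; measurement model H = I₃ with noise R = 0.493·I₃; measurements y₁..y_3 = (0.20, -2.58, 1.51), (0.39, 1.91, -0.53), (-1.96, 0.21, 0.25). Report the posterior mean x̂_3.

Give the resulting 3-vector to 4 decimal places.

source (fourbar_fk): coupler pose = R=[0.9105 -0.4135 0.0000; 0.4135 0.9105 0.0000; 0.0000 0.0000 1.0000], t=(-0.2821, 0.8862, 0.0000)
after S1 (triangulate): (0.2509, 1.3952, 1.8118)
after S2 (kf_track): (-0.3852, 0.5818, 0.6768)

result = (-0.3852, 0.5818, 0.6768)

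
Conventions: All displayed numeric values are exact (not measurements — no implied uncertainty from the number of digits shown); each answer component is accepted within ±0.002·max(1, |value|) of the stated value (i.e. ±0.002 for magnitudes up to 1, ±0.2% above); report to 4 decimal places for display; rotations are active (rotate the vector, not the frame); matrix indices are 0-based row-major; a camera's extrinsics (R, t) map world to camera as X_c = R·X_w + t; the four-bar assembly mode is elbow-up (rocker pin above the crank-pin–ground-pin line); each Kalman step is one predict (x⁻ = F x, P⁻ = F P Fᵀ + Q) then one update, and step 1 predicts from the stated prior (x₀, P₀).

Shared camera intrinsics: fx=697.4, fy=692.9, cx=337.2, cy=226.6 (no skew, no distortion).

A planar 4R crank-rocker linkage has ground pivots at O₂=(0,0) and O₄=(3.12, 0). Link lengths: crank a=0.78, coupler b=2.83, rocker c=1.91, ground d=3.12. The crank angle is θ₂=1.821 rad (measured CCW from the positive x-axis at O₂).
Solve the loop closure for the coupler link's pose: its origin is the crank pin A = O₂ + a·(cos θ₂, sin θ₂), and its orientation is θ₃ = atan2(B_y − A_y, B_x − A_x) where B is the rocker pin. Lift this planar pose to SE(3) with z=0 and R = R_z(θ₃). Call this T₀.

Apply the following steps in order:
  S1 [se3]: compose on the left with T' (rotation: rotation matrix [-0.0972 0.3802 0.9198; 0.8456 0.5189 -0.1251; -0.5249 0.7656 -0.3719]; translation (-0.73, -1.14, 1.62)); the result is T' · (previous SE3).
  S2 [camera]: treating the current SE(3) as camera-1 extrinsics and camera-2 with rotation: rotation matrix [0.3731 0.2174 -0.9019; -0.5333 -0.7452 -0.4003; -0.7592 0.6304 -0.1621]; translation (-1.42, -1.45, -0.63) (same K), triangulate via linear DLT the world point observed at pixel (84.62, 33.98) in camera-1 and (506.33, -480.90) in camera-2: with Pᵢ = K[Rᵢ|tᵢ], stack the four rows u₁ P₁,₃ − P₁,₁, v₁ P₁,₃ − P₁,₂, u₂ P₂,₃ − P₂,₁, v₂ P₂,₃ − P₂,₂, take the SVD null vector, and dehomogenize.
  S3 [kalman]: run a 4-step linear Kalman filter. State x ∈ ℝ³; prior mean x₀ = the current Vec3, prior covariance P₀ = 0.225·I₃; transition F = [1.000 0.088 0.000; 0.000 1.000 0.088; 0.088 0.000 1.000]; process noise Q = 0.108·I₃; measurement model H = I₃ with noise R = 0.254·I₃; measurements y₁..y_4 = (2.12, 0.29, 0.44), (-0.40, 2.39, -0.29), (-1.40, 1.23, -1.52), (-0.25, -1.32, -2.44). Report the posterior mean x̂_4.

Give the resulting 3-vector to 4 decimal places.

source (fourbar_fk): coupler pose = R=[0.9314 -0.3640 0.0000; 0.3640 0.9314 0.0000; 0.0000 0.0000 1.0000], t=(-0.1931, 0.7557, 0.0000)
after S1 (compose_se3): R=[0.0479 0.3895 0.9198; 0.9765 0.1755 -0.1251; -0.2102 0.9042 -0.3719], t=(-0.4239, -0.9111, 2.3000)
after S2 (triangulate): (-0.8833, 1.5048, -1.9270)
after S3 (kf_track): (-0.3630, 0.0045, -1.7239)

result = (-0.3630, 0.0045, -1.7239)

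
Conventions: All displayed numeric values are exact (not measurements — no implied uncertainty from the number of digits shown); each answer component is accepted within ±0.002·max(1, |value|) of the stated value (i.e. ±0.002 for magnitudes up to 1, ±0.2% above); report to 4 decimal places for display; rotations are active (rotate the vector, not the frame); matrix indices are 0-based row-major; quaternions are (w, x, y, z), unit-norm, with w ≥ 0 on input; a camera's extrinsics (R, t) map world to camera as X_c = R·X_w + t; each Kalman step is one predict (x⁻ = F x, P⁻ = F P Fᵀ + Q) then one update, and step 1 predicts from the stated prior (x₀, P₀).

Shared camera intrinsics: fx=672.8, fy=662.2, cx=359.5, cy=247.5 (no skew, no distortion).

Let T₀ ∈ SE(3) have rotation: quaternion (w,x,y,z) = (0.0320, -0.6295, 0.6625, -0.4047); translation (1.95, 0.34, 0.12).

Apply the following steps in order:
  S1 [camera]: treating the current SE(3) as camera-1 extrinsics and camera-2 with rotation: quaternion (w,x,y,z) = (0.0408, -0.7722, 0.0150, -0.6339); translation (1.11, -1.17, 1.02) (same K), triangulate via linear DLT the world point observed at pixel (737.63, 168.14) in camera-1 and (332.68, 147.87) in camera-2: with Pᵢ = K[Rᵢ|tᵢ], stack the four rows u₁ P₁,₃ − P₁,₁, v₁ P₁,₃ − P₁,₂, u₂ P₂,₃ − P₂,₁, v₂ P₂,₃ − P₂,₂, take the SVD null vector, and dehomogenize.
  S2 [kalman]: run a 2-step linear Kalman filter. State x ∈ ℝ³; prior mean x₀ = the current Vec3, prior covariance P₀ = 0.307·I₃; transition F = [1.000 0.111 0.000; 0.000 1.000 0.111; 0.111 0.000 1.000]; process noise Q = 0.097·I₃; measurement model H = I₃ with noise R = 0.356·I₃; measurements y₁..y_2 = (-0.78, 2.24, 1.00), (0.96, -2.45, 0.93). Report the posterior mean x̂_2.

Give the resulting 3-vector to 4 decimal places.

after S1 (triangulate): (1.7953, -0.9030, -1.5933)
after S2 (kf_track): (0.6924, -0.6903, 0.3240)

result = (0.6924, -0.6903, 0.3240)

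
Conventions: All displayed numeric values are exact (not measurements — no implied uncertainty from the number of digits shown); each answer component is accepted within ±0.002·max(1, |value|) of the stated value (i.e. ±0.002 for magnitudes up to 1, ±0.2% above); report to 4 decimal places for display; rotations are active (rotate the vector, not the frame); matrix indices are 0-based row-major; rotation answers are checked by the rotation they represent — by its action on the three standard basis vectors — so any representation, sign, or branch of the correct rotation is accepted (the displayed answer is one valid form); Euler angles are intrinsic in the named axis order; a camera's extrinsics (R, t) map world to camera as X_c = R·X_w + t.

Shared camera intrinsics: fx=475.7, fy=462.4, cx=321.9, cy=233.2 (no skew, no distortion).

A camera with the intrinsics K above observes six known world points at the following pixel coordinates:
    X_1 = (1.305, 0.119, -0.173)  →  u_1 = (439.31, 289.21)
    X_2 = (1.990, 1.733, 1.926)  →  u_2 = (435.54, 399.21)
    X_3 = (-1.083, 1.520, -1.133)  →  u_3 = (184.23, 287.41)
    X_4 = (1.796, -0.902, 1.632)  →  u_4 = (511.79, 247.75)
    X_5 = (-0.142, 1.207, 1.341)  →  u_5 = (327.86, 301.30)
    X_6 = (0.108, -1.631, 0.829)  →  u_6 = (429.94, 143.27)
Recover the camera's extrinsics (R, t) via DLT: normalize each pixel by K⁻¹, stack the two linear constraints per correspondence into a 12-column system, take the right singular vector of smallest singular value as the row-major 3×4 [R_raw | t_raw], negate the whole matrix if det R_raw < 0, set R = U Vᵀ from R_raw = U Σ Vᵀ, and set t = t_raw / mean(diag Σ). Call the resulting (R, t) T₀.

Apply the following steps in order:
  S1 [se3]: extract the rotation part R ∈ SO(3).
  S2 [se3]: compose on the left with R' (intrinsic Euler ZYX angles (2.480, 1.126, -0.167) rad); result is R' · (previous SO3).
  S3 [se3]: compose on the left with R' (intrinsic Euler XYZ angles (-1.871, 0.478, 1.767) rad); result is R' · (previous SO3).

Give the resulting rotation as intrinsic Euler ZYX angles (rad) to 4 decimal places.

rotation (euler_zyx) = (-1.6676, -0.4874, 0.1541)

source (pnp_recover): camera pose = R=[0.8195 -0.4891 0.2985; 0.4778 0.8709 0.1152; -0.3163 0.0482 0.9474], t=(0.3999, -0.0400, 6.0795)
after S1 (rot_of_se3): [0.8195 -0.4891 0.2985; 0.4778 0.8709 0.1152; -0.3163 0.0482 0.9474]
after S2 (compose_so3): [-0.2567 -0.2972 -0.9197; -0.3307 -0.8671 0.3725; -0.9082 0.3997 0.1243]
after S3 (compose_so3): [-0.0854 0.9905 -0.1080; -0.8794 -0.0239 0.4755; 0.4683 0.1356 0.8731]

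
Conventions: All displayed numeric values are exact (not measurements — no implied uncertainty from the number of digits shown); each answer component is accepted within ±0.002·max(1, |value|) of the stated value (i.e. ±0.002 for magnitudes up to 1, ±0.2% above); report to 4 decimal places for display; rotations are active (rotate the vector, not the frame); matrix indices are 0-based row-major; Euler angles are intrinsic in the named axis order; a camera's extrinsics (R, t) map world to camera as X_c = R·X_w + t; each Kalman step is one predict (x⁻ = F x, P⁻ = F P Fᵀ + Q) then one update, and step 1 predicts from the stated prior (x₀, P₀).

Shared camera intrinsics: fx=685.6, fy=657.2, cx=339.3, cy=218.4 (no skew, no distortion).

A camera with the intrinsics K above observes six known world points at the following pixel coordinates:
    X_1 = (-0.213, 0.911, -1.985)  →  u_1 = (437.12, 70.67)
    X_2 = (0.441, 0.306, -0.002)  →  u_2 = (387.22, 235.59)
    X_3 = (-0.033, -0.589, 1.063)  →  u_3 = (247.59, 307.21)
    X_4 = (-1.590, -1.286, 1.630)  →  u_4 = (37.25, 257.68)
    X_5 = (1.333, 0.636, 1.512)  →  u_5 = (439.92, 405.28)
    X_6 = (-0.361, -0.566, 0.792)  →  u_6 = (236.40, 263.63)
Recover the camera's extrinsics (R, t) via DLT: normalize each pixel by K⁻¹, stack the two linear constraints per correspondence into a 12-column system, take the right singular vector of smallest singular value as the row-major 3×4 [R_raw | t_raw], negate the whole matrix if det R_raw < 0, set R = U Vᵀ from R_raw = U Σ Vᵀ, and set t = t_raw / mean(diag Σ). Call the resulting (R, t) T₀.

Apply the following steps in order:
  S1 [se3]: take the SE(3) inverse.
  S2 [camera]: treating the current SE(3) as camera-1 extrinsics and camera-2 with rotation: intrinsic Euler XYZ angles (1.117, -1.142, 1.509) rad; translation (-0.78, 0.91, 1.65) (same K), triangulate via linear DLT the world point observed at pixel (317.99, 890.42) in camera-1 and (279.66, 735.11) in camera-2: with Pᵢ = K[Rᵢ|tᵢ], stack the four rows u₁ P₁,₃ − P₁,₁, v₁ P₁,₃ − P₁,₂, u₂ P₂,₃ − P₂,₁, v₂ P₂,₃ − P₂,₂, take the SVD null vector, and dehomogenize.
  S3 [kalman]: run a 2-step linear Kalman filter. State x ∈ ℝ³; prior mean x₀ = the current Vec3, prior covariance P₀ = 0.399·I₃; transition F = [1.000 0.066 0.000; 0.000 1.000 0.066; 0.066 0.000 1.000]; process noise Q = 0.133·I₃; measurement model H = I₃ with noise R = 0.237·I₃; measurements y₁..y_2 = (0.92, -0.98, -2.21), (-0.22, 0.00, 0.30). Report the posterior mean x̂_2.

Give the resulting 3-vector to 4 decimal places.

source (pnp_recover): camera pose = R=[0.6670 0.6716 -0.3226; 0.7055 -0.4300 0.5634; 0.2396 -0.6034 -0.7606], t=(-0.0500, -0.0099, 6.5183)
after S1 (invert_se3): R=[0.6670 0.7055 0.2396; 0.6716 -0.4300 -0.6034; -0.3226 0.5634 -0.7606], t=(-1.5217, 3.9623, 4.9473)
after S2 (triangulate): (1.7559, 0.5253, -0.7657)
after S3 (kf_track): (0.4035, -0.2912, -0.5839)

result = (0.4035, -0.2912, -0.5839)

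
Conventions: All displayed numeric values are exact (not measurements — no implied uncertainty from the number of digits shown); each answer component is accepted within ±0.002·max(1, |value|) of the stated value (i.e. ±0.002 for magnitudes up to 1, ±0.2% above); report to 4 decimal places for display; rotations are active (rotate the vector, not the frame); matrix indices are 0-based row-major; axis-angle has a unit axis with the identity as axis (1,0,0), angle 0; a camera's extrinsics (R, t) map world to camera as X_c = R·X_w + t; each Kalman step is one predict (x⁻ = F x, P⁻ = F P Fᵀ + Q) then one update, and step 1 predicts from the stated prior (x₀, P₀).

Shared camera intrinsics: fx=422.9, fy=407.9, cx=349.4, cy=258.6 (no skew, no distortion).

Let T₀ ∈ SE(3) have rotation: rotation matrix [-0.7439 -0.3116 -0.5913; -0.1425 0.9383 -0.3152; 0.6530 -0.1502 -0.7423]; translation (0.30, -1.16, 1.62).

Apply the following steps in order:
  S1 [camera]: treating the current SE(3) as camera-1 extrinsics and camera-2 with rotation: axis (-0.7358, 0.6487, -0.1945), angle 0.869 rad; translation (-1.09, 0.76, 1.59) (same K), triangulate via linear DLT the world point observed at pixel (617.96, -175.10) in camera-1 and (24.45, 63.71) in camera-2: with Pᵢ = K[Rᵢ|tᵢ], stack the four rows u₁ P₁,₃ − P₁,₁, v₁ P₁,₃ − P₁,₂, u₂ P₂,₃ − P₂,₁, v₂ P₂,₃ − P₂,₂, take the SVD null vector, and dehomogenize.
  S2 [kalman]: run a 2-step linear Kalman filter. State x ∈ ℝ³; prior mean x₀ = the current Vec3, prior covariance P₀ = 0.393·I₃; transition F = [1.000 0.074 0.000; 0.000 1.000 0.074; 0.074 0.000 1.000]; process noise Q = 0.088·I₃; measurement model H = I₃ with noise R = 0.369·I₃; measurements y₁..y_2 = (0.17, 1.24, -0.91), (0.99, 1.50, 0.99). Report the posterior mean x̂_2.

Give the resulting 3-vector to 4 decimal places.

after S1 (triangulate): (-0.2035, -1.8020, -0.8627)
after S2 (kf_track): (0.4939, 0.6272, 0.0196)

result = (0.4939, 0.6272, 0.0196)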